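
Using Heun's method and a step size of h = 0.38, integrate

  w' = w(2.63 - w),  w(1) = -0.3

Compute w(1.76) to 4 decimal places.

-3.1914

Heun: k1 = f(s_n, w_n); k2 = f(s_n + h, w_n + h·k1); w_{n+1} = w_n + (h/2)·(k1 + k2).
s=1.000000, w=-0.300000:
  k1 = f(1.000000, -0.300000) = -0.879000
  k2 = f(1.380000, -0.634020) = -2.069454
  w ← -0.300000 + (0.38/2)·(-0.879000 + (-2.069454)) = -0.860206
s=1.380000, w=-0.860206:
  k1 = f(1.380000, -0.860206) = -3.002297
  k2 = f(1.760000, -2.001079) = -9.267156
  w ← -0.860206 + (0.38/2)·(-3.002297 + (-9.267156)) = -3.191402
w(1.76) ≈ -3.1914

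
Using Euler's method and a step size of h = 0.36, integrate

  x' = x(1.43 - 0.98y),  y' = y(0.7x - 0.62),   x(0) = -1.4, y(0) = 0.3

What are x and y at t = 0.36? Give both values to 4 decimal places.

Euler on (x,y): x_{n+1} = x_n + h·x', y_{n+1} = y_n + h·y'.
0.000000: (-1.400000, 0.300000); f=(-1.590400, -0.480000) → (-1.972544, 0.127200)
(x(0.36), y(0.36)) ≈ (-1.9725, 0.1272)

-1.9725, 0.1272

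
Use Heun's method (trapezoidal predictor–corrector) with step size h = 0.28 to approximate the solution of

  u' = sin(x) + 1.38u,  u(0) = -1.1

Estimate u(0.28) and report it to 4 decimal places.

-1.5685

Heun: k1 = f(x_n, u_n); k2 = f(x_n + h, u_n + h·k1); u_{n+1} = u_n + (h/2)·(k1 + k2).
x=0.000000, u=-1.100000:
  k1 = f(0.000000, -1.100000) = -1.518000
  k2 = f(0.280000, -1.525040) = -1.828200
  u ← -1.100000 + (0.28/2)·(-1.518000 + (-1.828200)) = -1.568468
u(0.28) ≈ -1.5685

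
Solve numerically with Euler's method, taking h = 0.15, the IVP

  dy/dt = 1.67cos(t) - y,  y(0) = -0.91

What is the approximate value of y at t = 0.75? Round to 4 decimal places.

0.4505

Euler: y_{n+1} = y_n + h·f(t_n, y_n).
t=0.000000, y=-0.910000: f=2.580000 → y ← -0.910000 + 0.15·2.580000 = -0.523000
t=0.150000, y=-0.523000: f=2.174248 → y ← -0.523000 + 0.15·2.174248 = -0.196863
t=0.300000, y=-0.196863: f=1.792275 → y ← -0.196863 + 0.15·1.792275 = 0.071978
t=0.450000, y=0.071978: f=1.431768 → y ← 0.071978 + 0.15·1.431768 = 0.286744
t=0.600000, y=0.286744: f=1.091567 → y ← 0.286744 + 0.15·1.091567 = 0.450479
y(0.75) ≈ 0.4505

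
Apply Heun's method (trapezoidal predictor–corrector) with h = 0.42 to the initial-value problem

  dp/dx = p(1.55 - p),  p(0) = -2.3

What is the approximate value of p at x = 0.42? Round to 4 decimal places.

-13.7270

Heun: k1 = f(x_n, p_n); k2 = f(x_n + h, p_n + h·k1); p_{n+1} = p_n + (h/2)·(k1 + k2).
x=0.000000, p=-2.300000:
  k1 = f(0.000000, -2.300000) = -8.855000
  k2 = f(0.420000, -6.019100) = -45.559170
  p ← -2.300000 + (0.42/2)·(-8.855000 + (-45.559170)) = -13.726976
p(0.42) ≈ -13.7270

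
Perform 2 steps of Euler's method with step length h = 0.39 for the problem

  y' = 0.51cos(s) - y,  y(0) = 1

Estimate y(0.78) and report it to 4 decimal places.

0.6774

Euler: y_{n+1} = y_n + h·f(s_n, y_n).
s=0.000000, y=1.000000: f=-0.490000 → y ← 1.000000 + 0.39·(-0.490000) = 0.808900
s=0.390000, y=0.808900: f=-0.337196 → y ← 0.808900 + 0.39·(-0.337196) = 0.677393
y(0.78) ≈ 0.6774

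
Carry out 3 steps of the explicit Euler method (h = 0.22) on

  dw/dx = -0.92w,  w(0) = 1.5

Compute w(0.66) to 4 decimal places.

0.7611

Euler: w_{n+1} = w_n + h·f(x_n, w_n).
x=0.000000, w=1.500000: f=-1.380000 → w ← 1.500000 + 0.22·(-1.380000) = 1.196400
x=0.220000, w=1.196400: f=-1.100688 → w ← 1.196400 + 0.22·(-1.100688) = 0.954249
x=0.440000, w=0.954249: f=-0.877909 → w ← 0.954249 + 0.22·(-0.877909) = 0.761109
w(0.66) ≈ 0.7611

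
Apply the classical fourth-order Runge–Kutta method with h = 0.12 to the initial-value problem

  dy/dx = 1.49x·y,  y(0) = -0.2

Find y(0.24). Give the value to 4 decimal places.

-0.2088

RK4: k1 = f(x_n, y_n); k2 = f(x_n + h/2, y_n + (h/2)·k1); k3 = f(x_n + h/2, y_n + (h/2)·k2); k4 = f(x_n + h, y_n + h·k3); y_{n+1} = y_n + (h/6)·(k1 + 2k2 + 2k3 + k4).
x=0.000000, y=-0.200000:
  k1 = f(0.000000, -0.200000) = 0.000000
  k2 = f(0.060000, -0.200000) = -0.017880
  k3 = f(0.060000, -0.201073) = -0.017976
  k4 = f(0.120000, -0.202157) = -0.036146
  y ← -0.200000 + (0.12/6)·(k1 + 2k2 + 2k3 + k4) = -0.202157
x=0.120000, y=-0.202157:
  k1 = f(0.120000, -0.202157) = -0.036146
  k2 = f(0.180000, -0.204326) = -0.054800
  k3 = f(0.180000, -0.205445) = -0.055100
  k4 = f(0.240000, -0.208769) = -0.074656
  y ← -0.202157 + (0.12/6)·(k1 + 2k2 + 2k3 + k4) = -0.208769
y(0.24) ≈ -0.2088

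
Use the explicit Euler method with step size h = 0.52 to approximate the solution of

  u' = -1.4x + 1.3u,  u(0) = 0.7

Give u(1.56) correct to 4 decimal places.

Euler: u_{n+1} = u_n + h·f(x_n, u_n).
x=0.000000, u=0.700000: f=0.910000 → u ← 0.700000 + 0.52·0.910000 = 1.173200
x=0.520000, u=1.173200: f=0.797160 → u ← 1.173200 + 0.52·0.797160 = 1.587723
x=1.040000, u=1.587723: f=0.608040 → u ← 1.587723 + 0.52·0.608040 = 1.903904
u(1.56) ≈ 1.9039

1.9039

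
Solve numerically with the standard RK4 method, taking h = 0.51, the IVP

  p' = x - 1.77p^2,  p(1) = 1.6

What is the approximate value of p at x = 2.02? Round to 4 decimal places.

RK4: k1 = f(x_n, p_n); k2 = f(x_n + h/2, p_n + (h/2)·k1); k3 = f(x_n + h/2, p_n + (h/2)·k2); k4 = f(x_n + h, p_n + h·k3); p_{n+1} = p_n + (h/6)·(k1 + 2k2 + 2k3 + k4).
x=1.000000, p=1.600000:
  k1 = f(1.000000, 1.600000) = -3.531200
  k2 = f(1.255000, 0.699544) = 0.388830
  k3 = f(1.255000, 1.699152) = -3.855195
  k4 = f(1.510000, -0.366150) = 1.272704
  p ← 1.600000 + (0.51/6)·(k1 + 2k2 + 2k3 + k4) = 0.818746
x=1.510000, p=0.818746:
  k1 = f(1.510000, 0.818746) = 0.323490
  k2 = f(1.765000, 0.901236) = 0.327360
  k3 = f(1.765000, 0.902223) = 0.324210
  k4 = f(2.020000, 0.984093) = 0.305863
  p ← 0.818746 + (0.51/6)·(k1 + 2k2 + 2k3 + k4) = 0.983008
p(2.02) ≈ 0.9830

0.9830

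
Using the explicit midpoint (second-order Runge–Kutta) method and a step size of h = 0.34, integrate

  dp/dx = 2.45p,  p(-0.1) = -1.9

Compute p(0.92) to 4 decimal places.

Midpoint: k1 = f(x_n, p_n); k2 = f(x_n + h/2, p_n + (h/2)·k1); p_{n+1} = p_n + h·k2.
x=-0.100000, p=-1.900000:
  k1 = f(-0.100000, -1.900000) = -4.655000
  k2 = f(0.070000, -2.691350) = -6.593808
  p ← -1.900000 + 0.34·(-6.593808) = -4.141895
x=0.240000, p=-4.141895:
  k1 = f(0.240000, -4.141895) = -10.147642
  k2 = f(0.410000, -5.866994) = -14.374134
  p ← -4.141895 + 0.34·(-14.374134) = -9.029100
x=0.580000, p=-9.029100:
  k1 = f(0.580000, -9.029100) = -22.121296
  k2 = f(0.750000, -12.789720) = -31.334815
  p ← -9.029100 + 0.34·(-31.334815) = -19.682937
p(0.92) ≈ -19.6829

-19.6829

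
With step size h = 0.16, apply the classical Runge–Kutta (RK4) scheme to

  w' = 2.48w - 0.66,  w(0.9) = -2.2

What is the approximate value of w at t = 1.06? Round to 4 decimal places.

-3.4009

RK4: k1 = f(t_n, w_n); k2 = f(t_n + h/2, w_n + (h/2)·k1); k3 = f(t_n + h/2, w_n + (h/2)·k2); k4 = f(t_n + h, w_n + h·k3); w_{n+1} = w_n + (h/6)·(k1 + 2k2 + 2k3 + k4).
t=0.900000, w=-2.200000:
  k1 = f(0.900000, -2.200000) = -6.116000
  k2 = f(0.980000, -2.689280) = -7.329414
  k3 = f(0.980000, -2.786353) = -7.570156
  k4 = f(1.060000, -3.411225) = -9.119838
  w ← -2.200000 + (0.16/6)·(k1 + 2k2 + 2k3 + k4) = -3.400933
w(1.06) ≈ -3.4009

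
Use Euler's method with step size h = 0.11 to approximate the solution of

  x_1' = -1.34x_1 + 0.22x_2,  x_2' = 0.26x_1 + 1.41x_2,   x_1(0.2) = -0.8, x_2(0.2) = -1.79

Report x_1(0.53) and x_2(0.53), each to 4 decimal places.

-0.6294, -2.8324

Euler on (x_1,x_2): x_1_{n+1} = x_1_n + h·x_1', x_2_{n+1} = x_2_n + h·x_2'.
0.200000: (-0.800000, -1.790000); f=(0.678200, -2.731900) → (-0.725398, -2.090509)
0.310000: (-0.725398, -2.090509); f=(0.512121, -3.136221) → (-0.669065, -2.435493)
0.420000: (-0.669065, -2.435493); f=(0.360738, -3.608002) → (-0.629383, -2.832374)
(x_1(0.53), x_2(0.53)) ≈ (-0.6294, -2.8324)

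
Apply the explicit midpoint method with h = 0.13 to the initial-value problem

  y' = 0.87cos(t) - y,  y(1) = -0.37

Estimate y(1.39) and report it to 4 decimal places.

-0.1526

Midpoint: k1 = f(t_n, y_n); k2 = f(t_n + h/2, y_n + (h/2)·k1); y_{n+1} = y_n + h·k2.
t=1.000000, y=-0.370000:
  k1 = f(1.000000, -0.370000) = 0.840063
  k2 = f(1.065000, -0.315396) = 0.736915
  y ← -0.370000 + 0.13·0.736915 = -0.274201
t=1.130000, y=-0.274201:
  k1 = f(1.130000, -0.274201) = 0.645395
  k2 = f(1.195000, -0.232250) = 0.551552
  y ← -0.274201 + 0.13·0.551552 = -0.202499
t=1.260000, y=-0.202499:
  k1 = f(1.260000, -0.202499) = 0.468560
  k2 = f(1.325000, -0.172043) = 0.383739
  y ← -0.202499 + 0.13·0.383739 = -0.152613
y(1.39) ≈ -0.1526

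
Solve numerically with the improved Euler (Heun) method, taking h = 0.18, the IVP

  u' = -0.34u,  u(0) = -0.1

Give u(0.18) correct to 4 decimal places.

Heun: k1 = f(s_n, u_n); k2 = f(s_n + h, u_n + h·k1); u_{n+1} = u_n + (h/2)·(k1 + k2).
s=0.000000, u=-0.100000:
  k1 = f(0.000000, -0.100000) = 0.034000
  k2 = f(0.180000, -0.093880) = 0.031919
  u ← -0.100000 + (0.18/2)·(0.034000 + 0.031919) = -0.094067
u(0.18) ≈ -0.0941

-0.0941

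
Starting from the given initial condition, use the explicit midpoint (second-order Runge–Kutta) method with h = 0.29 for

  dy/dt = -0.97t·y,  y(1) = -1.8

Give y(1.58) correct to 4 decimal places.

Midpoint: k1 = f(t_n, y_n); k2 = f(t_n + h/2, y_n + (h/2)·k1); y_{n+1} = y_n + h·k2.
t=1.000000, y=-1.800000:
  k1 = f(1.000000, -1.800000) = 1.746000
  k2 = f(1.145000, -1.546830) = 1.717987
  y ← -1.800000 + 0.29·1.717987 = -1.301784
t=1.290000, y=-1.301784:
  k1 = f(1.290000, -1.301784) = 1.628922
  k2 = f(1.435000, -1.065590) = 1.483248
  y ← -1.301784 + 0.29·1.483248 = -0.871642
y(1.58) ≈ -0.8716

-0.8716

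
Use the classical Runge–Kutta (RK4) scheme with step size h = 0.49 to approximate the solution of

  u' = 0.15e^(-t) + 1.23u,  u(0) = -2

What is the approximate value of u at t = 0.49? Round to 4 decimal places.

-3.5709

RK4: k1 = f(t_n, u_n); k2 = f(t_n + h/2, u_n + (h/2)·k1); k3 = f(t_n + h/2, u_n + (h/2)·k2); k4 = f(t_n + h, u_n + h·k3); u_{n+1} = u_n + (h/6)·(k1 + 2k2 + 2k3 + k4).
t=0.000000, u=-2.000000:
  k1 = f(0.000000, -2.000000) = -2.310000
  k2 = f(0.245000, -2.565950) = -3.038713
  k3 = f(0.245000, -2.744485) = -3.258310
  k4 = f(0.490000, -3.596572) = -4.331890
  u ← -2.000000 + (0.49/6)·(k1 + 2k2 + 2k3 + k4) = -3.570935
u(0.49) ≈ -3.5709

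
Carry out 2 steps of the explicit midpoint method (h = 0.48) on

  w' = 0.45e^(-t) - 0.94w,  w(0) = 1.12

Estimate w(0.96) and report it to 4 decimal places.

0.6279

Midpoint: k1 = f(t_n, w_n); k2 = f(t_n + h/2, w_n + (h/2)·k1); w_{n+1} = w_n + h·k2.
t=0.000000, w=1.120000:
  k1 = f(0.000000, 1.120000) = -0.602800
  k2 = f(0.240000, 0.975328) = -0.562826
  w ← 1.120000 + 0.48·(-0.562826) = 0.849844
t=0.480000, w=0.849844:
  k1 = f(0.480000, 0.849844) = -0.520400
  k2 = f(0.720000, 0.724948) = -0.462412
  w ← 0.849844 + 0.48·(-0.462412) = 0.627886
w(0.96) ≈ 0.6279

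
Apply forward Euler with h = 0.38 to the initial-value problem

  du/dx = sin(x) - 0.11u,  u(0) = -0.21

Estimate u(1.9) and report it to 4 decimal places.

Euler: u_{n+1} = u_n + h·f(x_n, u_n).
x=0.000000, u=-0.210000: f=0.023100 → u ← -0.210000 + 0.38·0.023100 = -0.201222
x=0.380000, u=-0.201222: f=0.393055 → u ← -0.201222 + 0.38·0.393055 = -0.051861
x=0.760000, u=-0.051861: f=0.694626 → u ← -0.051861 + 0.38·0.694626 = 0.212097
x=1.140000, u=0.212097: f=0.885303 → u ← 0.212097 + 0.38·0.885303 = 0.548512
x=1.520000, u=0.548512: f=0.938374 → u ← 0.548512 + 0.38·0.938374 = 0.905094
u(1.9) ≈ 0.9051

0.9051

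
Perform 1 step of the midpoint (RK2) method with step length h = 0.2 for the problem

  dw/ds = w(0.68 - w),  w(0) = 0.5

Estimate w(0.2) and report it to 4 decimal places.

Midpoint: k1 = f(s_n, w_n); k2 = f(s_n + h/2, w_n + (h/2)·k1); w_{n+1} = w_n + h·k2.
s=0.000000, w=0.500000:
  k1 = f(0.000000, 0.500000) = 0.090000
  k2 = f(0.100000, 0.509000) = 0.087039
  w ← 0.500000 + 0.2·0.087039 = 0.517408
w(0.2) ≈ 0.5174

0.5174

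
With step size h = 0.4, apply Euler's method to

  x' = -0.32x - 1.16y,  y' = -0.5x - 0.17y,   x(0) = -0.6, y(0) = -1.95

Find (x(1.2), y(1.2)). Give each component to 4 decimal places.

1.7464, -1.7696

Euler on (x,y): x_{n+1} = x_n + h·x', y_{n+1} = y_n + h·y'.
0.000000: (-0.600000, -1.950000); f=(2.454000, 0.631500) → (0.381600, -1.697400)
0.400000: (0.381600, -1.697400); f=(1.846872, 0.097758) → (1.120349, -1.658297)
0.800000: (1.120349, -1.658297); f=(1.565113, -0.278264) → (1.746394, -1.769602)
(x(1.2), y(1.2)) ≈ (1.7464, -1.7696)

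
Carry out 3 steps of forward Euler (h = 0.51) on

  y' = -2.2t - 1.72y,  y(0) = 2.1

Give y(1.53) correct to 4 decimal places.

Euler: y_{n+1} = y_n + h·f(t_n, y_n).
t=0.000000, y=2.100000: f=-3.612000 → y ← 2.100000 + 0.51·(-3.612000) = 0.257880
t=0.510000, y=0.257880: f=-1.565554 → y ← 0.257880 + 0.51·(-1.565554) = -0.540552
t=1.020000, y=-0.540552: f=-1.314250 → y ← -0.540552 + 0.51·(-1.314250) = -1.210820
y(1.53) ≈ -1.2108

-1.2108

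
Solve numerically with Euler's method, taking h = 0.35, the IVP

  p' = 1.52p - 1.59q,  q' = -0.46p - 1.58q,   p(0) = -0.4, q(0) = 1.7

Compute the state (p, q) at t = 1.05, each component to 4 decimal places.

-4.7061, 0.7352

Euler on (p,q): p_{n+1} = p_n + h·p', q_{n+1} = q_n + h·q'.
0.000000: (-0.400000, 1.700000); f=(-3.311000, -2.502000) → (-1.558850, 0.824300)
0.350000: (-1.558850, 0.824300); f=(-3.680089, -0.585323) → (-2.846881, 0.619437)
0.700000: (-2.846881, 0.619437); f=(-5.312164, 0.330855) → (-4.706139, 0.735236)
(p(1.05), q(1.05)) ≈ (-4.7061, 0.7352)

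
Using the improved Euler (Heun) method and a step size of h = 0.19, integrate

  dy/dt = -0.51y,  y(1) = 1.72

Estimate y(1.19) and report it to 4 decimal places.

Heun: k1 = f(t_n, y_n); k2 = f(t_n + h, y_n + h·k1); y_{n+1} = y_n + (h/2)·(k1 + k2).
t=1.000000, y=1.720000:
  k1 = f(1.000000, 1.720000) = -0.877200
  k2 = f(1.190000, 1.553332) = -0.792199
  y ← 1.720000 + (0.19/2)·(-0.877200 + (-0.792199)) = 1.561407
y(1.19) ≈ 1.5614

1.5614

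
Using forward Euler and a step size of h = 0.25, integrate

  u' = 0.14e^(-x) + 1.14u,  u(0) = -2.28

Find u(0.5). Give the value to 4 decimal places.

Euler: u_{n+1} = u_n + h·f(x_n, u_n).
x=0.000000, u=-2.280000: f=-2.459200 → u ← -2.280000 + 0.25·(-2.459200) = -2.894800
x=0.250000, u=-2.894800: f=-3.191040 → u ← -2.894800 + 0.25·(-3.191040) = -3.692560
u(0.5) ≈ -3.6926

-3.6926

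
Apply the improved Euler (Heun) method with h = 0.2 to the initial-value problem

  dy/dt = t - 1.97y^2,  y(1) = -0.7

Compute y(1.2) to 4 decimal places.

Heun: k1 = f(t_n, y_n); k2 = f(t_n + h, y_n + h·k1); y_{n+1} = y_n + (h/2)·(k1 + k2).
t=1.000000, y=-0.700000:
  k1 = f(1.000000, -0.700000) = 0.034700
  k2 = f(1.200000, -0.693060) = 0.253746
  y ← -0.700000 + (0.2/2)·(0.034700 + 0.253746) = -0.671155
y(1.2) ≈ -0.6712

-0.6712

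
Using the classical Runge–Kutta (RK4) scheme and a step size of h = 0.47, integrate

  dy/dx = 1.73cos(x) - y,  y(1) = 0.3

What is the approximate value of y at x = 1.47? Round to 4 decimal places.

0.3878

RK4: k1 = f(x_n, y_n); k2 = f(x_n + h/2, y_n + (h/2)·k1); k3 = f(x_n + h/2, y_n + (h/2)·k2); k4 = f(x_n + h, y_n + h·k3); y_{n+1} = y_n + (h/6)·(k1 + 2k2 + 2k3 + k4).
x=1.000000, y=0.300000:
  k1 = f(1.000000, 0.300000) = 0.634723
  k2 = f(1.235000, 0.449160) = 0.120912
  k3 = f(1.235000, 0.328414) = 0.241657
  k4 = f(1.470000, 0.413579) = -0.239496
  y ← 0.300000 + (0.47/6)·(k1 + 2k2 + 2k3 + k4) = 0.387762
y(1.47) ≈ 0.3878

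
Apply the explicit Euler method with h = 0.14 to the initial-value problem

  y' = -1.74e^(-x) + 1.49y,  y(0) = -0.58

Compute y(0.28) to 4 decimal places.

-1.3534

Euler: y_{n+1} = y_n + h·f(x_n, y_n).
x=0.000000, y=-0.580000: f=-2.604200 → y ← -0.580000 + 0.14·(-2.604200) = -0.944588
x=0.140000, y=-0.944588: f=-2.920119 → y ← -0.944588 + 0.14·(-2.920119) = -1.353405
y(0.28) ≈ -1.3534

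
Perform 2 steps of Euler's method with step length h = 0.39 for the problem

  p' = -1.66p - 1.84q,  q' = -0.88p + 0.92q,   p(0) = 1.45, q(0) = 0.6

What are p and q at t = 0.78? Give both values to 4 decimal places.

Euler on (p,q): p_{n+1} = p_n + h·p', q_{n+1} = q_n + h·q'.
0.000000: (1.450000, 0.600000); f=(-3.511000, -0.724000) → (0.080710, 0.317640)
0.390000: (0.080710, 0.317640); f=(-0.718436, 0.221204) → (-0.199480, 0.403910)
(p(0.78), q(0.78)) ≈ (-0.1995, 0.4039)

-0.1995, 0.4039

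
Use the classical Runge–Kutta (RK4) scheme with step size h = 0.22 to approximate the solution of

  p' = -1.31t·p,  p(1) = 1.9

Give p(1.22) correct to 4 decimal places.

RK4: k1 = f(t_n, p_n); k2 = f(t_n + h/2, p_n + (h/2)·k1); k3 = f(t_n + h/2, p_n + (h/2)·k2); k4 = f(t_n + h, p_n + h·k3); p_{n+1} = p_n + (h/6)·(k1 + 2k2 + 2k3 + k4).
t=1.000000, p=1.900000:
  k1 = f(1.000000, 1.900000) = -2.489000
  k2 = f(1.110000, 1.626210) = -2.364672
  k3 = f(1.110000, 1.639886) = -2.384558
  k4 = f(1.220000, 1.375397) = -2.198160
  p ← 1.900000 + (0.22/6)·(k1 + 2k2 + 2k3 + k4) = 1.379861
p(1.22) ≈ 1.3799

1.3799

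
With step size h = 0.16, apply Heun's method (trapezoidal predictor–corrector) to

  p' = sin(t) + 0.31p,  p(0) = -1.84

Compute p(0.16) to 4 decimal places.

Heun: k1 = f(t_n, p_n); k2 = f(t_n + h, p_n + h·k1); p_{n+1} = p_n + (h/2)·(k1 + k2).
t=0.000000, p=-1.840000:
  k1 = f(0.000000, -1.840000) = -0.570400
  k2 = f(0.160000, -1.931264) = -0.439374
  p ← -1.840000 + (0.16/2)·(-0.570400 + (-0.439374)) = -1.920782
p(0.16) ≈ -1.9208

-1.9208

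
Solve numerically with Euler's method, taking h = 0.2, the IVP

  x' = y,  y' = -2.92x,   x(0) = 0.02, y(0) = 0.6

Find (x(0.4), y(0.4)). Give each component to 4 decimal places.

Euler on (x,y): x_{n+1} = x_n + h·x', y_{n+1} = y_n + h·y'.
0.000000: (0.020000, 0.600000); f=(0.600000, -0.058400) → (0.140000, 0.588320)
0.200000: (0.140000, 0.588320); f=(0.588320, -0.408800) → (0.257664, 0.506560)
(x(0.4), y(0.4)) ≈ (0.2577, 0.5066)

0.2577, 0.5066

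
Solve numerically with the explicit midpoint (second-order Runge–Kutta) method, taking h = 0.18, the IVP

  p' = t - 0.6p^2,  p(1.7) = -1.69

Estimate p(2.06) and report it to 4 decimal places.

-1.6195

Midpoint: k1 = f(t_n, p_n); k2 = f(t_n + h/2, p_n + (h/2)·k1); p_{n+1} = p_n + h·k2.
t=1.700000, p=-1.690000:
  k1 = f(1.700000, -1.690000) = -0.013660
  k2 = f(1.790000, -1.691229) = 0.073846
  p ← -1.690000 + 0.18·0.073846 = -1.676708
t=1.880000, p=-1.676708:
  k1 = f(1.880000, -1.676708) = 0.193191
  k2 = f(1.970000, -1.659321) = 0.317993
  p ← -1.676708 + 0.18·0.317993 = -1.619469
p(2.06) ≈ -1.6195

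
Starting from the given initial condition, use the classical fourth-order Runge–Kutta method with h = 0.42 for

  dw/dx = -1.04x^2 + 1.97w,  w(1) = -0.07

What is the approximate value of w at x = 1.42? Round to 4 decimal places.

RK4: k1 = f(x_n, w_n); k2 = f(x_n + h/2, w_n + (h/2)·k1); k3 = f(x_n + h/2, w_n + (h/2)·k2); k4 = f(x_n + h, w_n + h·k3); w_{n+1} = w_n + (h/6)·(k1 + 2k2 + 2k3 + k4).
x=1.000000, w=-0.070000:
  k1 = f(1.000000, -0.070000) = -1.177900
  k2 = f(1.210000, -0.317359) = -2.147861
  k3 = f(1.210000, -0.521051) = -2.549134
  k4 = f(1.420000, -1.140636) = -4.344110
  w ← -0.070000 + (0.42/6)·(k1 + 2k2 + 2k3 + k4) = -1.114120
w(1.42) ≈ -1.1141

-1.1141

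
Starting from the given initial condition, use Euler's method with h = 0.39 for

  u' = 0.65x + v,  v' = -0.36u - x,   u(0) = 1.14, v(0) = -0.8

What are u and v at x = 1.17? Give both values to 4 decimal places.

Euler on (u,v): u_{n+1} = u_n + h·u', v_{n+1} = v_n + h·v'.
0.000000: (1.140000, -0.800000); f=(-0.800000, -0.410400) → (0.828000, -0.960056)
0.390000: (0.828000, -0.960056); f=(-0.706556, -0.688080) → (0.552443, -1.228407)
0.780000: (0.552443, -1.228407); f=(-0.721407, -0.978880) → (0.271094, -1.610170)
(u(1.17), v(1.17)) ≈ (0.2711, -1.6102)

0.2711, -1.6102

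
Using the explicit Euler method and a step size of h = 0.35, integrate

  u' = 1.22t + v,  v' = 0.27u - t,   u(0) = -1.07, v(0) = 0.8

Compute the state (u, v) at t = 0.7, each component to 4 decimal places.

Euler on (u,v): u_{n+1} = u_n + h·u', v_{n+1} = v_n + h·v'.
0.000000: (-1.070000, 0.800000); f=(0.800000, -0.288900) → (-0.790000, 0.698885)
0.350000: (-0.790000, 0.698885); f=(1.125885, -0.563300) → (-0.395940, 0.501730)
(u(0.7), v(0.7)) ≈ (-0.3959, 0.5017)

-0.3959, 0.5017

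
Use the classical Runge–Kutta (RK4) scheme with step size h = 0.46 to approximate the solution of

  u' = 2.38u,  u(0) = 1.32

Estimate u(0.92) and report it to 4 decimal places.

11.6644

RK4: k1 = f(t_n, u_n); k2 = f(t_n + h/2, u_n + (h/2)·k1); k3 = f(t_n + h/2, u_n + (h/2)·k2); k4 = f(t_n + h, u_n + h·k3); u_{n+1} = u_n + (h/6)·(k1 + 2k2 + 2k3 + k4).
t=0.000000, u=1.320000:
  k1 = f(0.000000, 1.320000) = 3.141600
  k2 = f(0.230000, 2.042568) = 4.861312
  k3 = f(0.230000, 2.438102) = 5.802682
  k4 = f(0.460000, 3.989234) = 9.494376
  u ← 1.320000 + (0.46/6)·(k1 + 2k2 + 2k3 + k4) = 3.923904
t=0.460000, u=3.923904:
  k1 = f(0.460000, 3.923904) = 9.338891
  k2 = f(0.690000, 6.071849) = 14.451000
  k3 = f(0.690000, 7.247634) = 17.249369
  k4 = f(0.920000, 11.858614) = 28.223501
  u ← 3.923904 + (0.46/6)·(k1 + 2k2 + 2k3 + k4) = 11.664411
u(0.92) ≈ 11.6644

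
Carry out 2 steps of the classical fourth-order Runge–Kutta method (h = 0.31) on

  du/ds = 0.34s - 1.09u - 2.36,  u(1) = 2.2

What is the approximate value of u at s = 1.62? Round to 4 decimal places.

0.2619

RK4: k1 = f(s_n, u_n); k2 = f(s_n + h/2, u_n + (h/2)·k1); k3 = f(s_n + h/2, u_n + (h/2)·k2); k4 = f(s_n + h, u_n + h·k3); u_{n+1} = u_n + (h/6)·(k1 + 2k2 + 2k3 + k4).
s=1.000000, u=2.200000:
  k1 = f(1.000000, 2.200000) = -4.418000
  k2 = f(1.155000, 1.515210) = -3.618879
  k3 = f(1.155000, 1.639074) = -3.753890
  k4 = f(1.310000, 1.036294) = -3.044160
  u ← 2.200000 + (0.31/6)·(k1 + 2k2 + 2k3 + k4) = 1.052602
s=1.310000, u=1.052602:
  k1 = f(1.310000, 1.052602) = -3.061936
  k2 = f(1.465000, 0.578002) = -2.491922
  k3 = f(1.465000, 0.666354) = -2.588226
  k4 = f(1.620000, 0.250252) = -2.081975
  u ← 1.052602 + (0.31/6)·(k1 + 2k2 + 2k3 + k4) = 0.261885
u(1.62) ≈ 0.2619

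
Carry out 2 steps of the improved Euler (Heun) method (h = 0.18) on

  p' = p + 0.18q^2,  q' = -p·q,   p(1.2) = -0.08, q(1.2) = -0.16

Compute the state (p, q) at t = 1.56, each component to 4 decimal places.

Heun on (p,q): k1 = f(t_n, state_n); k2 = f(t_n + h, state_n + h·k1); state_{n+1} = state_n + (h/2)·(k1 + k2).
1.200000: (-0.080000, -0.160000)
  k1 = (-0.075392, -0.012800)
  predictor → (-0.093571, -0.162304)
  k2 = (-0.088829, -0.015187)
  → (-0.094780, -0.162519)
1.380000: (-0.094780, -0.162519)
  k1 = (-0.090026, -0.015404)
  predictor → (-0.110984, -0.165291)
  k2 = (-0.106067, -0.018345)
  → (-0.112428, -0.165556)
(p(1.56), q(1.56)) ≈ (-0.1124, -0.1656)

-0.1124, -0.1656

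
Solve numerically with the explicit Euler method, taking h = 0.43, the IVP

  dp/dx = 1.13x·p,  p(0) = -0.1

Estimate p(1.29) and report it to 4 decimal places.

Euler: p_{n+1} = p_n + h·f(x_n, p_n).
x=0.000000, p=-0.100000: f=0.000000 → p ← -0.100000 + 0.43·0.000000 = -0.100000
x=0.430000, p=-0.100000: f=-0.048590 → p ← -0.100000 + 0.43·(-0.048590) = -0.120894
x=0.860000, p=-0.120894: f=-0.117484 → p ← -0.120894 + 0.43·(-0.117484) = -0.171412
p(1.29) ≈ -0.1714

-0.1714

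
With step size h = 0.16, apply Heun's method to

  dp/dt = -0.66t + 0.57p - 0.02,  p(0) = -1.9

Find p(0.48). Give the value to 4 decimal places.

-2.5906

Heun: k1 = f(t_n, p_n); k2 = f(t_n + h, p_n + h·k1); p_{n+1} = p_n + (h/2)·(k1 + k2).
t=0.000000, p=-1.900000:
  k1 = f(0.000000, -1.900000) = -1.103000
  k2 = f(0.160000, -2.076480) = -1.309194
  p ← -1.900000 + (0.16/2)·(-1.103000 + (-1.309194)) = -2.092975
t=0.160000, p=-2.092975:
  k1 = f(0.160000, -2.092975) = -1.318596
  k2 = f(0.320000, -2.303951) = -1.544452
  p ← -2.092975 + (0.16/2)·(-1.318596 + (-1.544452)) = -2.322019
t=0.320000, p=-2.322019:
  k1 = f(0.320000, -2.322019) = -1.554751
  k2 = f(0.480000, -2.570779) = -1.802144
  p ← -2.322019 + (0.16/2)·(-1.554751 + (-1.802144)) = -2.590571
p(0.48) ≈ -2.5906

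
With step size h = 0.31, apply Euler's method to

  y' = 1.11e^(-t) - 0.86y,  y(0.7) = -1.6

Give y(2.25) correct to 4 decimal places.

-0.0923

Euler: y_{n+1} = y_n + h·f(t_n, y_n).
t=0.700000, y=-1.600000: f=1.927210 → y ← -1.600000 + 0.31·1.927210 = -1.002565
t=1.010000, y=-1.002565: f=1.266489 → y ← -1.002565 + 0.31·1.266489 = -0.609953
t=1.320000, y=-0.609953: f=0.821080 → y ← -0.609953 + 0.31·0.821080 = -0.355419
t=1.630000, y=-0.355419: f=0.523142 → y ← -0.355419 + 0.31·0.523142 = -0.193245
t=1.940000, y=-0.193245: f=0.325702 → y ← -0.193245 + 0.31·0.325702 = -0.092277
y(2.25) ≈ -0.0923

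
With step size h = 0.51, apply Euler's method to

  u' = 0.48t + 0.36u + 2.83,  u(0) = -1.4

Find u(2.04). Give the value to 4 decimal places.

5.6641

Euler: u_{n+1} = u_n + h·f(t_n, u_n).
t=0.000000, u=-1.400000: f=2.326000 → u ← -1.400000 + 0.51·2.326000 = -0.213740
t=0.510000, u=-0.213740: f=2.997854 → u ← -0.213740 + 0.51·2.997854 = 1.315165
t=1.020000, u=1.315165: f=3.793060 → u ← 1.315165 + 0.51·3.793060 = 3.249626
t=1.530000, u=3.249626: f=4.734265 → u ← 3.249626 + 0.51·4.734265 = 5.664101
u(2.04) ≈ 5.6641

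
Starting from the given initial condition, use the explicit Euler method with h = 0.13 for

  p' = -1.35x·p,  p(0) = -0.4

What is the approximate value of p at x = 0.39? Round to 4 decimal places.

-0.3730

Euler: p_{n+1} = p_n + h·f(x_n, p_n).
x=0.000000, p=-0.400000: f=0.000000 → p ← -0.400000 + 0.13·0.000000 = -0.400000
x=0.130000, p=-0.400000: f=0.070200 → p ← -0.400000 + 0.13·0.070200 = -0.390874
x=0.260000, p=-0.390874: f=0.137197 → p ← -0.390874 + 0.13·0.137197 = -0.373038
p(0.39) ≈ -0.3730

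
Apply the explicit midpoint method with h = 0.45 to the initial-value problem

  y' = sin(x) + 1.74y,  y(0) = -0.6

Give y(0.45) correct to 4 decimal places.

-1.1533

Midpoint: k1 = f(x_n, y_n); k2 = f(x_n + h/2, y_n + (h/2)·k1); y_{n+1} = y_n + h·k2.
x=0.000000, y=-0.600000:
  k1 = f(0.000000, -0.600000) = -1.044000
  k2 = f(0.225000, -0.834900) = -1.229620
  y ← -0.600000 + 0.45·(-1.229620) = -1.153329
y(0.45) ≈ -1.1533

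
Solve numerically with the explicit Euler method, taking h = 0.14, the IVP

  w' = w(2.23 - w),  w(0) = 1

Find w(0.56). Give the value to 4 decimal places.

1.6643

Euler: w_{n+1} = w_n + h·f(x_n, w_n).
x=0.000000, w=1.000000: f=1.230000 → w ← 1.000000 + 0.14·1.230000 = 1.172200
x=0.140000, w=1.172200: f=1.239953 → w ← 1.172200 + 0.14·1.239953 = 1.345793
x=0.280000, w=1.345793: f=1.189959 → w ← 1.345793 + 0.14·1.189959 = 1.512388
x=0.420000, w=1.512388: f=1.085308 → w ← 1.512388 + 0.14·1.085308 = 1.664331
w(0.56) ≈ 1.6643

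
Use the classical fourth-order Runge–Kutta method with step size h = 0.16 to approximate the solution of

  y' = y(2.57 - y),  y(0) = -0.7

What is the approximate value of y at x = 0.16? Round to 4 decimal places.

-1.2253

RK4: k1 = f(x_n, y_n); k2 = f(x_n + h/2, y_n + (h/2)·k1); k3 = f(x_n + h/2, y_n + (h/2)·k2); k4 = f(x_n + h, y_n + h·k3); y_{n+1} = y_n + (h/6)·(k1 + 2k2 + 2k3 + k4).
x=0.000000, y=-0.700000:
  k1 = f(0.000000, -0.700000) = -2.289000
  k2 = f(0.080000, -0.883120) = -3.049519
  k3 = f(0.080000, -0.943962) = -3.317045
  k4 = f(0.160000, -1.230727) = -4.677658
  y ← -0.700000 + (0.16/6)·(k1 + 2k2 + 2k3 + k4) = -1.225328
y(0.16) ≈ -1.2253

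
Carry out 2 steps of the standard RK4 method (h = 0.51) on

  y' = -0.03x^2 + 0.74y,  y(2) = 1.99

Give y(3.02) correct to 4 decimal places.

RK4: k1 = f(x_n, y_n); k2 = f(x_n + h/2, y_n + (h/2)·k1); k3 = f(x_n + h/2, y_n + (h/2)·k2); k4 = f(x_n + h, y_n + h·k3); y_{n+1} = y_n + (h/6)·(k1 + 2k2 + 2k3 + k4).
x=2.000000, y=1.990000:
  k1 = f(2.000000, 1.990000) = 1.352600
  k2 = f(2.255000, 2.334913) = 1.575285
  k3 = f(2.255000, 2.391698) = 1.617306
  k4 = f(2.510000, 2.814826) = 1.893968
  y ← 1.990000 + (0.51/6)·(k1 + 2k2 + 2k3 + k4) = 2.808699
x=2.510000, y=2.808699:
  k1 = f(2.510000, 2.808699) = 1.889434
  k2 = f(2.765000, 3.290504) = 2.205616
  k3 = f(2.765000, 3.371131) = 2.265280
  k4 = f(3.020000, 3.963991) = 2.659742
  y ← 2.808699 + (0.51/6)·(k1 + 2k2 + 2k3 + k4) = 3.955431
y(3.02) ≈ 3.9554

3.9554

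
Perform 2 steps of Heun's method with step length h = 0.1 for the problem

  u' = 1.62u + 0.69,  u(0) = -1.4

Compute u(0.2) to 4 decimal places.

-1.7710

Heun: k1 = f(t_n, u_n); k2 = f(t_n + h, u_n + h·k1); u_{n+1} = u_n + (h/2)·(k1 + k2).
t=0.000000, u=-1.400000:
  k1 = f(0.000000, -1.400000) = -1.578000
  k2 = f(0.100000, -1.557800) = -1.833636
  u ← -1.400000 + (0.1/2)·(-1.578000 + (-1.833636)) = -1.570582
t=0.100000, u=-1.570582:
  k1 = f(0.100000, -1.570582) = -1.854343
  k2 = f(0.200000, -1.756016) = -2.154746
  u ← -1.570582 + (0.1/2)·(-1.854343 + (-2.154746)) = -1.771036
u(0.2) ≈ -1.7710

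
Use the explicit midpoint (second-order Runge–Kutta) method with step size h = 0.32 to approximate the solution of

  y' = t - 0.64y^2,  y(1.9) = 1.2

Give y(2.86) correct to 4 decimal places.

Midpoint: k1 = f(t_n, y_n); k2 = f(t_n + h/2, y_n + (h/2)·k1); y_{n+1} = y_n + h·k2.
t=1.900000, y=1.200000:
  k1 = f(1.900000, 1.200000) = 0.978400
  k2 = f(2.060000, 1.356544) = 0.882265
  y ← 1.200000 + 0.32·0.882265 = 1.482325
t=2.220000, y=1.482325:
  k1 = f(2.220000, 1.482325) = 0.813737
  k2 = f(2.380000, 1.612523) = 0.715853
  y ← 1.482325 + 0.32·0.715853 = 1.711398
t=2.540000, y=1.711398:
  k1 = f(2.540000, 1.711398) = 0.665515
  k2 = f(2.700000, 1.817880) = 0.584999
  y ← 1.711398 + 0.32·0.584999 = 1.898598
y(2.86) ≈ 1.8986

1.8986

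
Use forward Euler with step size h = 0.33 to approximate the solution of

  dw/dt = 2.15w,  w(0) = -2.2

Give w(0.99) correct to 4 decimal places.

Euler: w_{n+1} = w_n + h·f(t_n, w_n).
t=0.000000, w=-2.200000: f=-4.730000 → w ← -2.200000 + 0.33·(-4.730000) = -3.760900
t=0.330000, w=-3.760900: f=-8.085935 → w ← -3.760900 + 0.33·(-8.085935) = -6.429259
t=0.660000, w=-6.429259: f=-13.822906 → w ← -6.429259 + 0.33·(-13.822906) = -10.990817
w(0.99) ≈ -10.9908

-10.9908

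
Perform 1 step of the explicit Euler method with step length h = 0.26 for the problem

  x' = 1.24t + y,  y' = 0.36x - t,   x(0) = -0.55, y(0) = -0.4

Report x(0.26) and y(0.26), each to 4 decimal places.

Euler on (x,y): x_{n+1} = x_n + h·x', y_{n+1} = y_n + h·y'.
0.000000: (-0.550000, -0.400000); f=(-0.400000, -0.198000) → (-0.654000, -0.451480)
(x(0.26), y(0.26)) ≈ (-0.6540, -0.4515)

-0.6540, -0.4515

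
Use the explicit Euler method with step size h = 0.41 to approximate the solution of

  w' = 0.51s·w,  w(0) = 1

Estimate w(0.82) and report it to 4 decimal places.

1.0857

Euler: w_{n+1} = w_n + h·f(s_n, w_n).
s=0.000000, w=1.000000: f=0.000000 → w ← 1.000000 + 0.41·0.000000 = 1.000000
s=0.410000, w=1.000000: f=0.209100 → w ← 1.000000 + 0.41·0.209100 = 1.085731
w(0.82) ≈ 1.0857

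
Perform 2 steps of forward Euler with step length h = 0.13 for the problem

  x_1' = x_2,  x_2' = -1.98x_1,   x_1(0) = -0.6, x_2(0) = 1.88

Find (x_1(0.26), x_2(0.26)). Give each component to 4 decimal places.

-0.0911, 2.1260

Euler on (x_1,x_2): x_1_{n+1} = x_1_n + h·x_1', x_2_{n+1} = x_2_n + h·x_2'.
0.000000: (-0.600000, 1.880000); f=(1.880000, 1.188000) → (-0.355600, 2.034440)
0.130000: (-0.355600, 2.034440); f=(2.034440, 0.704088) → (-0.091123, 2.125971)
(x_1(0.26), x_2(0.26)) ≈ (-0.0911, 2.1260)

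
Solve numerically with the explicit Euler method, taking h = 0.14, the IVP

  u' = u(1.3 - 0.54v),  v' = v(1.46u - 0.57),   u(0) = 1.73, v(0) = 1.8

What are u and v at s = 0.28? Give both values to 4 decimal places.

1.8251, 2.9579

Euler on (u,v): u_{n+1} = u_n + h·u', v_{n+1} = v_n + h·v'.
0.000000: (1.730000, 1.800000); f=(0.567440, 3.520440) → (1.809442, 2.292862)
0.140000: (1.809442, 2.292862); f=(0.111923, 4.750316) → (1.825111, 2.957906)
(u(0.28), v(0.28)) ≈ (1.8251, 2.9579)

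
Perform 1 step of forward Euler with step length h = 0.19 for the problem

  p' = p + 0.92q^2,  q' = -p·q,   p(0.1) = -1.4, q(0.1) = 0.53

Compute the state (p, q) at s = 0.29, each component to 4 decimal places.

-1.6169, 0.6710

Euler on (p,q): p_{n+1} = p_n + h·p', q_{n+1} = q_n + h·q'.
0.100000: (-1.400000, 0.530000); f=(-1.141572, 0.742000) → (-1.616899, 0.670980)
(p(0.29), q(0.29)) ≈ (-1.6169, 0.6710)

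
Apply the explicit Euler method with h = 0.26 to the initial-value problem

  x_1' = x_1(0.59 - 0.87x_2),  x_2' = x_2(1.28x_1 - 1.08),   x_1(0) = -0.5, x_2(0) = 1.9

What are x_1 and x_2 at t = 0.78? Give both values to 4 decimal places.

Euler on (x_1,x_2): x_1_{n+1} = x_1_n + h·x_1', x_2_{n+1} = x_2_n + h·x_2'.
0.000000: (-0.500000, 1.900000); f=(0.531500, -3.268000) → (-0.361810, 1.050320)
0.260000: (-0.361810, 1.050320); f=(0.117146, -1.620766) → (-0.331352, 0.628921)
0.520000: (-0.331352, 0.628921); f=(-0.014195, -0.945979) → (-0.335043, 0.382966)
(x_1(0.78), x_2(0.78)) ≈ (-0.3350, 0.3830)

-0.3350, 0.3830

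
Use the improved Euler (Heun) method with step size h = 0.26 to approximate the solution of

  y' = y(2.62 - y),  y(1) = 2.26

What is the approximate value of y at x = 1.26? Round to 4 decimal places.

2.4135

Heun: k1 = f(x_n, y_n); k2 = f(x_n + h, y_n + h·k1); y_{n+1} = y_n + (h/2)·(k1 + k2).
x=1.000000, y=2.260000:
  k1 = f(1.000000, 2.260000) = 0.813600
  k2 = f(1.260000, 2.471536) = 0.366934
  y ← 2.260000 + (0.26/2)·(0.813600 + 0.366934) = 2.413469
y(1.26) ≈ 2.4135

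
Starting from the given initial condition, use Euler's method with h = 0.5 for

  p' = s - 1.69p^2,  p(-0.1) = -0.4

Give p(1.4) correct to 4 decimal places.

Euler: p_{n+1} = p_n + h·f(s_n, p_n).
s=-0.100000, p=-0.400000: f=-0.370400 → p ← -0.400000 + 0.5·(-0.370400) = -0.585200
s=0.400000, p=-0.585200: f=-0.178756 → p ← -0.585200 + 0.5·(-0.178756) = -0.674578
s=0.900000, p=-0.674578: f=0.130956 → p ← -0.674578 + 0.5·0.130956 = -0.609100
p(1.4) ≈ -0.6091

-0.6091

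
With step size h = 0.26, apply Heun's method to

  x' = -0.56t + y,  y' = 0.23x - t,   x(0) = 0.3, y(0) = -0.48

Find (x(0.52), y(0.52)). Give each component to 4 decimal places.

-0.0356, -0.5965

Heun on (x,y): k1 = f(t_n, state_n); k2 = f(t_n + h, state_n + h·k1); state_{n+1} = state_n + (h/2)·(k1 + k2).
0.000000: (0.300000, -0.480000)
  k1 = (-0.480000, 0.069000)
  predictor → (0.175200, -0.462060)
  k2 = (-0.607660, -0.219704)
  → (0.158604, -0.499592)
0.260000: (0.158604, -0.499592)
  k1 = (-0.645192, -0.223521)
  predictor → (-0.009146, -0.557707)
  k2 = (-0.848907, -0.522103)
  → (-0.035629, -0.596523)
(x(0.52), y(0.52)) ≈ (-0.0356, -0.5965)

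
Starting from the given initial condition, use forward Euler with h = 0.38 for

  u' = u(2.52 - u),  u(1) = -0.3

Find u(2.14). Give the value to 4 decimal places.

Euler: u_{n+1} = u_n + h·f(x_n, u_n).
x=1.000000, u=-0.300000: f=-0.846000 → u ← -0.300000 + 0.38·(-0.846000) = -0.621480
x=1.380000, u=-0.621480: f=-1.952367 → u ← -0.621480 + 0.38·(-1.952367) = -1.363379
x=1.760000, u=-1.363379: f=-5.294520 → u ← -1.363379 + 0.38·(-5.294520) = -3.375297
u(2.14) ≈ -3.3753

-3.3753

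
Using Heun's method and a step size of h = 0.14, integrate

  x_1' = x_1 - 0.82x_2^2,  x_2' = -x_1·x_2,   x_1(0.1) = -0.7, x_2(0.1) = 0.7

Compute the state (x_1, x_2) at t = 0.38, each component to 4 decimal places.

-1.0851, 0.8929

Heun on (x_1,x_2): k1 = f(t_n, state_n); k2 = f(t_n + h, state_n + h·k1); state_{n+1} = state_n + (h/2)·(k1 + k2).
0.100000: (-0.700000, 0.700000)
  k1 = (-1.101800, 0.490000)
  predictor → (-0.854252, 0.768600)
  k2 = (-1.338664, 0.656578)
  → (-0.870832, 0.780260)
0.240000: (-0.870832, 0.780260)
  k1 = (-1.370054, 0.679476)
  predictor → (-1.062640, 0.875387)
  k2 = (-1.691008, 0.930221)
  → (-1.085107, 0.892939)
(x_1(0.38), x_2(0.38)) ≈ (-1.0851, 0.8929)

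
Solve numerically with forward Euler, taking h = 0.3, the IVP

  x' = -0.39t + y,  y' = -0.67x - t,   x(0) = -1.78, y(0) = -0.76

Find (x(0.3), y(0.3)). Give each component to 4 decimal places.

Euler on (x,y): x_{n+1} = x_n + h·x', y_{n+1} = y_n + h·y'.
0.000000: (-1.780000, -0.760000); f=(-0.760000, 1.192600) → (-2.008000, -0.402220)
(x(0.3), y(0.3)) ≈ (-2.0080, -0.4022)

-2.0080, -0.4022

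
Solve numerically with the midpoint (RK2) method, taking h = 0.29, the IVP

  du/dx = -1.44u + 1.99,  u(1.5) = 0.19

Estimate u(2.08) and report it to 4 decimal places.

Midpoint: k1 = f(x_n, u_n); k2 = f(x_n + h/2, u_n + (h/2)·k1); u_{n+1} = u_n + h·k2.
x=1.500000, u=0.190000:
  k1 = f(1.500000, 0.190000) = 1.716400
  k2 = f(1.645000, 0.438878) = 1.358016
  u ← 0.190000 + 0.29·1.358016 = 0.583825
x=1.790000, u=0.583825:
  k1 = f(1.790000, 0.583825) = 1.149293
  k2 = f(1.935000, 0.750472) = 0.909320
  u ← 0.583825 + 0.29·0.909320 = 0.847527
u(2.08) ≈ 0.8475

0.8475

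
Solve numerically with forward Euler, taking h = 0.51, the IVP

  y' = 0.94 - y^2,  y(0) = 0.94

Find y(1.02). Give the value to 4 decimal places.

0.9695

Euler: y_{n+1} = y_n + h·f(x_n, y_n).
x=0.000000, y=0.940000: f=0.056400 → y ← 0.940000 + 0.51·0.056400 = 0.968764
x=0.510000, y=0.968764: f=0.001496 → y ← 0.968764 + 0.51·0.001496 = 0.969527
y(1.02) ≈ 0.9695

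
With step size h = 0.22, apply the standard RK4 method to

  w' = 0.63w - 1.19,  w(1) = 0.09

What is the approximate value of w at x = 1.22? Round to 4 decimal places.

-0.1774

RK4: k1 = f(x_n, w_n); k2 = f(x_n + h/2, w_n + (h/2)·k1); k3 = f(x_n + h/2, w_n + (h/2)·k2); k4 = f(x_n + h, w_n + h·k3); w_{n+1} = w_n + (h/6)·(k1 + 2k2 + 2k3 + k4).
x=1.000000, w=0.090000:
  k1 = f(1.000000, 0.090000) = -1.133300
  k2 = f(1.110000, -0.034663) = -1.211838
  k3 = f(1.110000, -0.043302) = -1.217280
  k4 = f(1.220000, -0.177802) = -1.302015
  w ← 0.090000 + (0.22/6)·(k1 + 2k2 + 2k3 + k4) = -0.177430
w(1.22) ≈ -0.1774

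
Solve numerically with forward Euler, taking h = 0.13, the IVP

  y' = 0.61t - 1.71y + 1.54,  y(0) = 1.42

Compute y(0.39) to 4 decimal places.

Euler: y_{n+1} = y_n + h·f(t_n, y_n).
t=0.000000, y=1.420000: f=-0.888200 → y ← 1.420000 + 0.13·(-0.888200) = 1.304534
t=0.130000, y=1.304534: f=-0.611453 → y ← 1.304534 + 0.13·(-0.611453) = 1.225045
t=0.260000, y=1.225045: f=-0.396227 → y ← 1.225045 + 0.13·(-0.396227) = 1.173536
y(0.39) ≈ 1.1735

1.1735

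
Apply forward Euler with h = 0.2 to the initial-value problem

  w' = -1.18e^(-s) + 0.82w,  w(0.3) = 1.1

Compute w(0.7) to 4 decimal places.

1.1437

Euler: w_{n+1} = w_n + h·f(s_n, w_n).
s=0.300000, w=1.100000: f=0.027834 → w ← 1.100000 + 0.2·0.027834 = 1.105567
s=0.500000, w=1.105567: f=0.190859 → w ← 1.105567 + 0.2·0.190859 = 1.143739
w(0.7) ≈ 1.1437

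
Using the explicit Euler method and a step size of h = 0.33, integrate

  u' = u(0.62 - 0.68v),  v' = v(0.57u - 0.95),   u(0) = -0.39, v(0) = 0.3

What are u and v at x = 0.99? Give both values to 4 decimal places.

Euler on (u,v): u_{n+1} = u_n + h·u', v_{n+1} = v_n + h·v'.
0.000000: (-0.390000, 0.300000); f=(-0.162240, -0.351690) → (-0.443539, 0.183942)
0.330000: (-0.443539, 0.183942); f=(-0.219516, -0.221249) → (-0.515980, 0.110930)
0.660000: (-0.515980, 0.110930); f=(-0.280986, -0.138009) → (-0.608705, 0.065387)
(u(0.99), v(0.99)) ≈ (-0.6087, 0.0654)

-0.6087, 0.0654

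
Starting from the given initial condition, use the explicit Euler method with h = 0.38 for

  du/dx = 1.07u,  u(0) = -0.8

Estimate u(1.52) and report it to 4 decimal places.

-3.1316

Euler: u_{n+1} = u_n + h·f(x_n, u_n).
x=0.000000, u=-0.800000: f=-0.856000 → u ← -0.800000 + 0.38·(-0.856000) = -1.125280
x=0.380000, u=-1.125280: f=-1.204050 → u ← -1.125280 + 0.38·(-1.204050) = -1.582819
x=0.760000, u=-1.582819: f=-1.693616 → u ← -1.582819 + 0.38·(-1.693616) = -2.226393
x=1.140000, u=-2.226393: f=-2.382241 → u ← -2.226393 + 0.38·(-2.382241) = -3.131644
u(1.52) ≈ -3.1316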